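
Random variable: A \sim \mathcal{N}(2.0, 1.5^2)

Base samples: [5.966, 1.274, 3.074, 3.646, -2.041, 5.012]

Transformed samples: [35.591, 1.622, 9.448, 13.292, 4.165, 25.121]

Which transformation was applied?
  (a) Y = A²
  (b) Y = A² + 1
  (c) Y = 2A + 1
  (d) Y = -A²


Checking option (a) Y = A²:
  A = 5.966 -> Y = 35.591 ✓
  A = 1.274 -> Y = 1.622 ✓
  A = 3.074 -> Y = 9.448 ✓
All samples match this transformation.

(a) A²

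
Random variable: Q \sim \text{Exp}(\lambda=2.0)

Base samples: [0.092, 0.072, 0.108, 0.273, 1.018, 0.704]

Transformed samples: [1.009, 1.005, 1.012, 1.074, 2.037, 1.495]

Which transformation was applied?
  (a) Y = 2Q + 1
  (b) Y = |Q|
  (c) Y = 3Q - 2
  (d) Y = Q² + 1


Checking option (d) Y = Q² + 1:
  Q = 0.092 -> Y = 1.009 ✓
  Q = 0.072 -> Y = 1.005 ✓
  Q = 0.108 -> Y = 1.012 ✓
All samples match this transformation.

(d) Q² + 1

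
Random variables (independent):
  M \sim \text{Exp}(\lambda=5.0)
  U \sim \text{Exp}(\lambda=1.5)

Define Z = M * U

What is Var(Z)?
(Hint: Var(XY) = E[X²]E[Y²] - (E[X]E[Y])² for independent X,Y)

Var(XY) = E[X²]E[Y²] - (E[X]E[Y])²
E[M] = 0.2, Var(M) = 0.04
E[U] = 0.66666667, Var(U) = 0.44444444
E[M²] = 0.04 + 0.2² = 0.08
E[U²] = 0.44444444 + 0.66666667² = 0.88888889
Var(Z) = 0.08*0.88888889 - (0.2*0.66666667)²
= 0.071111111 - 0.017777778 = 0.053333333

0.053333333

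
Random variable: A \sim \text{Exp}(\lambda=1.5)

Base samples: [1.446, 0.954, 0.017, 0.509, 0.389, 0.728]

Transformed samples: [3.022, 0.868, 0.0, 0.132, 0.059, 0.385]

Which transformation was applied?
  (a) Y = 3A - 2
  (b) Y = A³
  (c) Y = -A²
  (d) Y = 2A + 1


Checking option (b) Y = A³:
  A = 1.446 -> Y = 3.022 ✓
  A = 0.954 -> Y = 0.868 ✓
  A = 0.017 -> Y = 0.0 ✓
All samples match this transformation.

(b) A³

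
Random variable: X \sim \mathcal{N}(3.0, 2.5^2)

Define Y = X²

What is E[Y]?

Using E[X²] = Var(X) + (E[X])²:
E[X] = 3
Var(X) = 2.5^2 = 6.25
E[X²] = 6.25 + 3² = 6.25 + 9 = 15.25

15.25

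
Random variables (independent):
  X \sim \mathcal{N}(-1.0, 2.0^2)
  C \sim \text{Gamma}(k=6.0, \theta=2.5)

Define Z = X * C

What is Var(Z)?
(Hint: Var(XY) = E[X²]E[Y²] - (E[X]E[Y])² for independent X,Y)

Var(XY) = E[X²]E[Y²] - (E[X]E[Y])²
E[X] = -1, Var(X) = 4
E[C] = 15, Var(C) = 37.5
E[X²] = 4 + (-1)² = 5
E[C²] = 37.5 + 15² = 262.5
Var(Z) = 5*262.5 - (-1*15)²
= 1312.5 - 225 = 1087.5

1087.5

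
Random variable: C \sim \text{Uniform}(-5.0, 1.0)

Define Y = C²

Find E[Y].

Using E[X²] = Var(X) + (E[X])²:
E[C] = -2
Var(C) = (1 + 5)^2/12 = 3
E[C²] = 3 + (-2)² = 3 + 4 = 7

7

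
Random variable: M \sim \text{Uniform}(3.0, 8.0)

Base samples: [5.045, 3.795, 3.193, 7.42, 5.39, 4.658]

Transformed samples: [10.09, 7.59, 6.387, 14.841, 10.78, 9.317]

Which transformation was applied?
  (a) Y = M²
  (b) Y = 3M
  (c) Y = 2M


Checking option (c) Y = 2M:
  M = 5.045 -> Y = 10.09 ✓
  M = 3.795 -> Y = 7.59 ✓
  M = 3.193 -> Y = 6.387 ✓
All samples match this transformation.

(c) 2M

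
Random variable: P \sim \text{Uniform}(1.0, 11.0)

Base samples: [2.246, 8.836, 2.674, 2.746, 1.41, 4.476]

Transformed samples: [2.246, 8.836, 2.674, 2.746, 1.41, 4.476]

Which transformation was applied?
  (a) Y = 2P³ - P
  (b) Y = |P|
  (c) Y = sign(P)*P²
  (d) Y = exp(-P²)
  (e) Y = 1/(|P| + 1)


Checking option (b) Y = |P|:
  P = 2.246 -> Y = 2.246 ✓
  P = 8.836 -> Y = 8.836 ✓
  P = 2.674 -> Y = 2.674 ✓
All samples match this transformation.

(b) |P|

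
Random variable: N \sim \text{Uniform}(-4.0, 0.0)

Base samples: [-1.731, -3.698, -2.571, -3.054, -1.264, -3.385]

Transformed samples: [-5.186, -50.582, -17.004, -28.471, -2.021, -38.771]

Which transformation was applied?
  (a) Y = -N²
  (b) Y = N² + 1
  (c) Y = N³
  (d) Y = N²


Checking option (c) Y = N³:
  N = -1.731 -> Y = -5.186 ✓
  N = -3.698 -> Y = -50.582 ✓
  N = -2.571 -> Y = -17.004 ✓
All samples match this transformation.

(c) N³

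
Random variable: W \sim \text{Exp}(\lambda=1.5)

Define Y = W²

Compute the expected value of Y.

E[W²] = Var(W) + (E[W])² = 0.44444444 + 0.44444444 = 0.88888889

0.88888889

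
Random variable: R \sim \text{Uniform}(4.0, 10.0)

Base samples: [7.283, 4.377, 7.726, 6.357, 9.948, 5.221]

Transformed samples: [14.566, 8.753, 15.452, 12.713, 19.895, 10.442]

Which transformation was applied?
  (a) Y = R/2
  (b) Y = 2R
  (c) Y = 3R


Checking option (b) Y = 2R:
  R = 7.283 -> Y = 14.566 ✓
  R = 4.377 -> Y = 8.753 ✓
  R = 7.726 -> Y = 15.452 ✓
All samples match this transformation.

(b) 2R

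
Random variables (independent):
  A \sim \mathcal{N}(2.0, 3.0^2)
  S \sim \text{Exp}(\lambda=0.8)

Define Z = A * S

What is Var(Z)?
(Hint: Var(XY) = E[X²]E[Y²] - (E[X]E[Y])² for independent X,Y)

Var(XY) = E[X²]E[Y²] - (E[X]E[Y])²
E[A] = 2, Var(A) = 9
E[S] = 1.25, Var(S) = 1.5625
E[A²] = 9 + 2² = 13
E[S²] = 1.5625 + 1.25² = 3.125
Var(Z) = 13*3.125 - (2*1.25)²
= 40.625 - 6.25 = 34.375

34.375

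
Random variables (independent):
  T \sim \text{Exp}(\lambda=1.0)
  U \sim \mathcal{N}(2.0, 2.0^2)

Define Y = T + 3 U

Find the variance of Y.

For independent RVs: Var(aX + bY) = a²Var(X) + b²Var(Y)
Var(T) = 1
Var(U) = 4
Var(Y) = 1²*1 + 3²*4
= 1*1 + 9*4 = 37

37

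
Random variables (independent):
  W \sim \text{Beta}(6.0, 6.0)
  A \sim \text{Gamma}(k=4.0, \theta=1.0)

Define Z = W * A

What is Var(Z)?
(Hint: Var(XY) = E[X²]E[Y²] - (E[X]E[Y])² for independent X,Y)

Var(XY) = E[X²]E[Y²] - (E[X]E[Y])²
E[W] = 0.5, Var(W) = 0.019230769
E[A] = 4, Var(A) = 4
E[W²] = 0.019230769 + 0.5² = 0.26923077
E[A²] = 4 + 4² = 20
Var(Z) = 0.26923077*20 - (0.5*4)²
= 5.3846154 - 4 = 1.3846154

1.3846154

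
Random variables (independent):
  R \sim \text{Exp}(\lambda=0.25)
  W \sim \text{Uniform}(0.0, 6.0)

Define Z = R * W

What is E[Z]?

For independent RVs: E[XY] = E[X]*E[Y]
E[R] = 4
E[W] = 3
E[Z] = 4 * 3 = 12

12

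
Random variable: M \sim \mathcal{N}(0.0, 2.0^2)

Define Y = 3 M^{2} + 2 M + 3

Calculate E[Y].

E[Y] = 3*E[M²] + 2*E[M] + 3
E[M] = 0
E[M²] = Var(M) + (E[M])² = 4 + 0 = 4
E[Y] = 3*4 + 2*0 + 3 = 15

15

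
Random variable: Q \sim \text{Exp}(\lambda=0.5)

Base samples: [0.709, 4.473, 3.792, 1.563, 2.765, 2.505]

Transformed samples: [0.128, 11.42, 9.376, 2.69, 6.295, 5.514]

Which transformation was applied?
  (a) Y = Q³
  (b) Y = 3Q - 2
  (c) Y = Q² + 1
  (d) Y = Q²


Checking option (b) Y = 3Q - 2:
  Q = 0.709 -> Y = 0.128 ✓
  Q = 4.473 -> Y = 11.42 ✓
  Q = 3.792 -> Y = 9.376 ✓
All samples match this transformation.

(b) 3Q - 2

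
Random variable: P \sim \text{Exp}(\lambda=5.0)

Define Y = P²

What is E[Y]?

E[P²] = Var(P) + (E[P])² = 0.04 + 0.04 = 0.08

0.08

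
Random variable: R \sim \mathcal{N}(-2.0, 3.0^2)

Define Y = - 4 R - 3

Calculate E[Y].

For Y = -4R - 3:
E[Y] = -4 * E[R] - 3
E[R] = -2.0 = -2
E[Y] = -4 * (-2) - 3 = 5

5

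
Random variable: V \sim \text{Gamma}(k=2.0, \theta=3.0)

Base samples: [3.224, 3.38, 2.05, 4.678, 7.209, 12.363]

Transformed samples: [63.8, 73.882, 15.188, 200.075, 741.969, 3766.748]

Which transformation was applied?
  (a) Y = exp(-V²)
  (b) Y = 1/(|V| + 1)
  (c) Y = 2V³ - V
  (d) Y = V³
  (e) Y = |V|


Checking option (c) Y = 2V³ - V:
  V = 3.224 -> Y = 63.8 ✓
  V = 3.38 -> Y = 73.882 ✓
  V = 2.05 -> Y = 15.188 ✓
All samples match this transformation.

(c) 2V³ - V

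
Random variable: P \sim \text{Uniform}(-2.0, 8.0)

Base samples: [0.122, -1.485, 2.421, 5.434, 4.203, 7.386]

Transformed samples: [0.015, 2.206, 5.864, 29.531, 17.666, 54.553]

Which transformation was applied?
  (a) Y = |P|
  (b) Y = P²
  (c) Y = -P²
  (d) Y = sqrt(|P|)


Checking option (b) Y = P²:
  P = 0.122 -> Y = 0.015 ✓
  P = -1.485 -> Y = 2.206 ✓
  P = 2.421 -> Y = 5.864 ✓
All samples match this transformation.

(b) P²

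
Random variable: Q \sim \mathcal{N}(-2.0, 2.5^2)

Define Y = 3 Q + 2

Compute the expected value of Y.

For Y = 3Q + 2:
E[Y] = 3 * E[Q] + 2
E[Q] = -2.0 = -2
E[Y] = 3 * (-2) + 2 = -4

-4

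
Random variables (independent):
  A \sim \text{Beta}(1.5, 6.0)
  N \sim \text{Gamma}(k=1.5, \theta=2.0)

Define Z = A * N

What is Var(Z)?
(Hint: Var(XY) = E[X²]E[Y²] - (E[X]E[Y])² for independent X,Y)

Var(XY) = E[X²]E[Y²] - (E[X]E[Y])²
E[A] = 0.2, Var(A) = 0.018823529
E[N] = 3, Var(N) = 6
E[A²] = 0.018823529 + 0.2² = 0.058823529
E[N²] = 6 + 3² = 15
Var(Z) = 0.058823529*15 - (0.2*3)²
= 0.88235294 - 0.36 = 0.52235294

0.52235294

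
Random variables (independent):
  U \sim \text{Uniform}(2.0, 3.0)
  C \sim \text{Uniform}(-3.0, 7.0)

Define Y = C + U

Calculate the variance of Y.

For independent RVs: Var(aX + bY) = a²Var(X) + b²Var(Y)
Var(U) = 0.083333333
Var(C) = 8.3333333
Var(Y) = 1²*0.083333333 + 1²*8.3333333
= 1*0.083333333 + 1*8.3333333 = 8.4166667

8.4166667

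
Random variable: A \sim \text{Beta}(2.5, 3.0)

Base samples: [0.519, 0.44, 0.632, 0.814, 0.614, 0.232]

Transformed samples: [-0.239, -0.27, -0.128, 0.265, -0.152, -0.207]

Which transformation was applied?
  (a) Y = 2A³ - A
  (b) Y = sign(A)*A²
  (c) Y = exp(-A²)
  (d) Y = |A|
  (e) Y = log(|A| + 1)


Checking option (a) Y = 2A³ - A:
  A = 0.519 -> Y = -0.239 ✓
  A = 0.44 -> Y = -0.27 ✓
  A = 0.632 -> Y = -0.128 ✓
All samples match this transformation.

(a) 2A³ - A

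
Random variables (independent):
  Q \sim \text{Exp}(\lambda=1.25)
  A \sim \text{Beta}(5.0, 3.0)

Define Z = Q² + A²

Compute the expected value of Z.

E[Z] = E[Q²] + E[A²]
E[Q²] = Var(Q) + E[Q]² = 0.64 + 0.64 = 1.28
E[A²] = Var(A) + E[A]² = 0.026041667 + 0.390625 = 0.41666667
E[Z] = 1.28 + 0.41666667 = 1.6966667

1.6966667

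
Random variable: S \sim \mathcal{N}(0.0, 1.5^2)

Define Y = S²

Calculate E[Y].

Using E[X²] = Var(X) + (E[X])²:
E[S] = 0
Var(S) = 1.5^2 = 2.25
E[S²] = 2.25 + 0² = 2.25 + 0 = 2.25

2.25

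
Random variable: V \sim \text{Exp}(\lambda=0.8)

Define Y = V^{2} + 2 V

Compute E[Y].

E[Y] = 1*E[V²] + 2*E[V]
E[V] = 1.25
E[V²] = Var(V) + (E[V])² = 1.5625 + 1.5625 = 3.125
E[Y] = 1*3.125 + 2*1.25 = 5.625

5.625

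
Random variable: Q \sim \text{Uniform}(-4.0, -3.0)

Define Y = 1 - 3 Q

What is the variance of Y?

For Y = aQ + b: Var(Y) = a² * Var(Q)
Var(Q) = (-3 + 4)^2/12 = 0.083333333
Var(Y) = (-3)² * 0.083333333 = 9 * 0.083333333 = 0.75

0.75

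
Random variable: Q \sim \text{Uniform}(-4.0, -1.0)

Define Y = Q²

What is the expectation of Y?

Using E[X²] = Var(X) + (E[X])²:
E[Q] = -2.5
Var(Q) = (-1 + 4)^2/12 = 0.75
E[Q²] = 0.75 + (-2.5)² = 0.75 + 6.25 = 7

7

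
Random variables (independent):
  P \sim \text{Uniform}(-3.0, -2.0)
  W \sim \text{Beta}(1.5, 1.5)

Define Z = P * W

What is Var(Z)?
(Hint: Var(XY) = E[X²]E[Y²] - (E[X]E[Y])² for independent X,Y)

Var(XY) = E[X²]E[Y²] - (E[X]E[Y])²
E[P] = -2.5, Var(P) = 0.083333333
E[W] = 0.5, Var(W) = 0.0625
E[P²] = 0.083333333 + (-2.5)² = 6.3333333
E[W²] = 0.0625 + 0.5² = 0.3125
Var(Z) = 6.3333333*0.3125 - (-2.5*0.5)²
= 1.9791667 - 1.5625 = 0.41666667

0.41666667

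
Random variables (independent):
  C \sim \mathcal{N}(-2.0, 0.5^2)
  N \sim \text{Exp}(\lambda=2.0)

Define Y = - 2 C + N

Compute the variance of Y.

For independent RVs: Var(aX + bY) = a²Var(X) + b²Var(Y)
Var(C) = 0.25
Var(N) = 0.25
Var(Y) = (-2)²*0.25 + 1²*0.25
= 4*0.25 + 1*0.25 = 1.25

1.25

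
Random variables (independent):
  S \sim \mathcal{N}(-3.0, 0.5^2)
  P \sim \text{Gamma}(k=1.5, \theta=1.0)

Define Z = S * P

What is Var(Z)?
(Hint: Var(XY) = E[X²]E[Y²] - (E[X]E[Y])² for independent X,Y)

Var(XY) = E[X²]E[Y²] - (E[X]E[Y])²
E[S] = -3, Var(S) = 0.25
E[P] = 1.5, Var(P) = 1.5
E[S²] = 0.25 + (-3)² = 9.25
E[P²] = 1.5 + 1.5² = 3.75
Var(Z) = 9.25*3.75 - (-3*1.5)²
= 34.6875 - 20.25 = 14.4375

14.4375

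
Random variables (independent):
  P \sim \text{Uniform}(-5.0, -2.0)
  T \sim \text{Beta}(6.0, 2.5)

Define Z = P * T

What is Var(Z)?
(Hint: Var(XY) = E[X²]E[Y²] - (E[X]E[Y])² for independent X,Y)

Var(XY) = E[X²]E[Y²] - (E[X]E[Y])²
E[P] = -3.5, Var(P) = 0.75
E[T] = 0.70588235, Var(T) = 0.021853943
E[P²] = 0.75 + (-3.5)² = 13
E[T²] = 0.021853943 + 0.70588235² = 0.52012384
Var(Z) = 13*0.52012384 - (-3.5*0.70588235)²
= 6.7616099 - 6.1038062 = 0.65780368

0.65780368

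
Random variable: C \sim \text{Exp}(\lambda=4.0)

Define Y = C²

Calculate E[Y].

Using E[X²] = Var(X) + (E[X])²:
E[C] = 0.25
Var(C) = 1/4.0^2 = 0.0625
E[C²] = 0.0625 + 0.25² = 0.0625 + 0.0625 = 0.125

0.125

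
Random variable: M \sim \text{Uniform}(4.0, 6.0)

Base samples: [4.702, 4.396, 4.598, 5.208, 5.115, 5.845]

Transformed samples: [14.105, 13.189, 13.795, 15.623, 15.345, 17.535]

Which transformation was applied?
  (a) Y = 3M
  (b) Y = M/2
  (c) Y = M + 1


Checking option (a) Y = 3M:
  M = 4.702 -> Y = 14.105 ✓
  M = 4.396 -> Y = 13.189 ✓
  M = 4.598 -> Y = 13.795 ✓
All samples match this transformation.

(a) 3M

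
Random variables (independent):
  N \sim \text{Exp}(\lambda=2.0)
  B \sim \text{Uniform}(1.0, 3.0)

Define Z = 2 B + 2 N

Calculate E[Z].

E[Z] = 2*E[N] + 2*E[B]
E[N] = 0.5
E[B] = 2
E[Z] = 2*0.5 + 2*2 = 5

5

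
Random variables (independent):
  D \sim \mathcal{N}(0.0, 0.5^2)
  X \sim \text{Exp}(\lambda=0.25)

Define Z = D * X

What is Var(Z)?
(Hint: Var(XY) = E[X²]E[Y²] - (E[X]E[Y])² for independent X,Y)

Var(XY) = E[X²]E[Y²] - (E[X]E[Y])²
E[D] = 0, Var(D) = 0.25
E[X] = 4, Var(X) = 16
E[D²] = 0.25 + 0² = 0.25
E[X²] = 16 + 4² = 32
Var(Z) = 0.25*32 - (0*4)²
= 8 - 0 = 8

8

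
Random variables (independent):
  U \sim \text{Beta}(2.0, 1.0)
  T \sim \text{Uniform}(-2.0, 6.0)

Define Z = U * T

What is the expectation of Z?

For independent RVs: E[XY] = E[X]*E[Y]
E[U] = 0.66666667
E[T] = 2
E[Z] = 0.66666667 * 2 = 1.3333333

1.3333333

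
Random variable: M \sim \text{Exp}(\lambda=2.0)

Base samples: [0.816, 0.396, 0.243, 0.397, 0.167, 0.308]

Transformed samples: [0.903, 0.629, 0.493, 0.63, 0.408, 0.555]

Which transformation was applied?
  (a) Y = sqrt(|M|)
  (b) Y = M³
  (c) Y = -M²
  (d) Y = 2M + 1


Checking option (a) Y = sqrt(|M|):
  M = 0.816 -> Y = 0.903 ✓
  M = 0.396 -> Y = 0.629 ✓
  M = 0.243 -> Y = 0.493 ✓
All samples match this transformation.

(a) sqrt(|M|)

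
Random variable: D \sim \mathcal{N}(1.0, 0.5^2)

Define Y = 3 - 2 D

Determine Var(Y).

For Y = aD + b: Var(Y) = a² * Var(D)
Var(D) = 0.5^2 = 0.25
Var(Y) = (-2)² * 0.25 = 4 * 0.25 = 1

1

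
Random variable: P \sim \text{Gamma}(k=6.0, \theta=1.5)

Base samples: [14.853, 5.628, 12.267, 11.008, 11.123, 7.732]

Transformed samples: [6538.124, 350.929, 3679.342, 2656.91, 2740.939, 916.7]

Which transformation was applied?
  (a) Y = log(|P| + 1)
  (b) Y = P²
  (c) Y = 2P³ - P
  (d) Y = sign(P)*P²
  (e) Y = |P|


Checking option (c) Y = 2P³ - P:
  P = 14.853 -> Y = 6538.124 ✓
  P = 5.628 -> Y = 350.929 ✓
  P = 12.267 -> Y = 3679.342 ✓
All samples match this transformation.

(c) 2P³ - P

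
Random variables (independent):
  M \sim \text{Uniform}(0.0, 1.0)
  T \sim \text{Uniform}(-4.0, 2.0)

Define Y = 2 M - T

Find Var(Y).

For independent RVs: Var(aX + bY) = a²Var(X) + b²Var(Y)
Var(M) = 0.083333333
Var(T) = 3
Var(Y) = 2²*0.083333333 + (-1)²*3
= 4*0.083333333 + 1*3 = 3.3333333

3.3333333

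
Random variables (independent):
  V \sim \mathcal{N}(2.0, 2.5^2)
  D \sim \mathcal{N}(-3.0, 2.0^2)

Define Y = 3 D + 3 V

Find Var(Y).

For independent RVs: Var(aX + bY) = a²Var(X) + b²Var(Y)
Var(V) = 6.25
Var(D) = 4
Var(Y) = 3²*6.25 + 3²*4
= 9*6.25 + 9*4 = 92.25

92.25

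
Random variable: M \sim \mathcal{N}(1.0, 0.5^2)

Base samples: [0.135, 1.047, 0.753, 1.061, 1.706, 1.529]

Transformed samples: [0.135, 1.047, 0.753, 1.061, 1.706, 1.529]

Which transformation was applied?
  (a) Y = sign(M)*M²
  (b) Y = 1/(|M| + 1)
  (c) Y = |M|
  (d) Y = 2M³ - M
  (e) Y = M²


Checking option (c) Y = |M|:
  M = 0.135 -> Y = 0.135 ✓
  M = 1.047 -> Y = 1.047 ✓
  M = 0.753 -> Y = 0.753 ✓
All samples match this transformation.

(c) |M|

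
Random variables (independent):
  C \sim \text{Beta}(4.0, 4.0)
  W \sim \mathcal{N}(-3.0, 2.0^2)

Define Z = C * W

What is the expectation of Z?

For independent RVs: E[XY] = E[X]*E[Y]
E[C] = 0.5
E[W] = -3
E[Z] = 0.5 * (-3) = -1.5

-1.5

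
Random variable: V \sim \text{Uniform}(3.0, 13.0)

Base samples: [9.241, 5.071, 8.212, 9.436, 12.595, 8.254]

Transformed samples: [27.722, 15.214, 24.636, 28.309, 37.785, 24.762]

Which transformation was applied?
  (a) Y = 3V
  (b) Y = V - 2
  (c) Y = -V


Checking option (a) Y = 3V:
  V = 9.241 -> Y = 27.722 ✓
  V = 5.071 -> Y = 15.214 ✓
  V = 8.212 -> Y = 24.636 ✓
All samples match this transformation.

(a) 3V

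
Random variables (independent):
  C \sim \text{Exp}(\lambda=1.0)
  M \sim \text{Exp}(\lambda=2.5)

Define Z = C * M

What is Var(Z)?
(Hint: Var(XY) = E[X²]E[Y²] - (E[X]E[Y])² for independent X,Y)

Var(XY) = E[X²]E[Y²] - (E[X]E[Y])²
E[C] = 1, Var(C) = 1
E[M] = 0.4, Var(M) = 0.16
E[C²] = 1 + 1² = 2
E[M²] = 0.16 + 0.4² = 0.32
Var(Z) = 2*0.32 - (1*0.4)²
= 0.64 - 0.16 = 0.48

0.48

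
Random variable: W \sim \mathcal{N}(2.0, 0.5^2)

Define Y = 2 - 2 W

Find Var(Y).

For Y = aW + b: Var(Y) = a² * Var(W)
Var(W) = 0.5^2 = 0.25
Var(Y) = (-2)² * 0.25 = 4 * 0.25 = 1

1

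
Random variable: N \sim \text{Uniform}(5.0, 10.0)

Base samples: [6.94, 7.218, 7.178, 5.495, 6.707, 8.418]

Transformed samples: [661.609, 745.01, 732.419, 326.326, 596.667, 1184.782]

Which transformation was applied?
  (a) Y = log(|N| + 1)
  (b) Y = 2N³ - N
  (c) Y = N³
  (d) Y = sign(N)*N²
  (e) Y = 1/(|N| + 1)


Checking option (b) Y = 2N³ - N:
  N = 6.94 -> Y = 661.609 ✓
  N = 7.218 -> Y = 745.01 ✓
  N = 7.178 -> Y = 732.419 ✓
All samples match this transformation.

(b) 2N³ - N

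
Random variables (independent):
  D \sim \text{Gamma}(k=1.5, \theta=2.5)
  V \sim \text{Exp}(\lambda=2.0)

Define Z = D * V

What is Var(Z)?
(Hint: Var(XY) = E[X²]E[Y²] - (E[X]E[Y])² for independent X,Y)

Var(XY) = E[X²]E[Y²] - (E[X]E[Y])²
E[D] = 3.75, Var(D) = 9.375
E[V] = 0.5, Var(V) = 0.25
E[D²] = 9.375 + 3.75² = 23.4375
E[V²] = 0.25 + 0.5² = 0.5
Var(Z) = 23.4375*0.5 - (3.75*0.5)²
= 11.71875 - 3.515625 = 8.203125

8.203125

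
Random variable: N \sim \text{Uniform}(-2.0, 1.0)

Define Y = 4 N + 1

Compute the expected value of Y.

For Y = 4N + 1:
E[Y] = 4 * E[N] + 1
E[N] = (-2 + 1)/2 = -0.5
E[Y] = 4 * (-0.5) + 1 = -1

-1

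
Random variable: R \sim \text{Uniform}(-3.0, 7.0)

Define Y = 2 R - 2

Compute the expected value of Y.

For Y = 2R - 2:
E[Y] = 2 * E[R] - 2
E[R] = (-3 + 7)/2 = 2
E[Y] = 2 * 2 - 2 = 2

2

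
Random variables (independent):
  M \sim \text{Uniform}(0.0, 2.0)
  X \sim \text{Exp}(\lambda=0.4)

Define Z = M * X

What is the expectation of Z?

For independent RVs: E[XY] = E[X]*E[Y]
E[M] = 1
E[X] = 2.5
E[Z] = 1 * 2.5 = 2.5

2.5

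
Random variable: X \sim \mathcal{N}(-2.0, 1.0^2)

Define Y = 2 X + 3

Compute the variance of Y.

For Y = aX + b: Var(Y) = a² * Var(X)
Var(X) = 1.0^2 = 1
Var(Y) = 2² * 1 = 4 * 1 = 4

4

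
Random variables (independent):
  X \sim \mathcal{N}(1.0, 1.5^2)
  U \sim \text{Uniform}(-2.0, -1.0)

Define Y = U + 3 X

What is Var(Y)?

For independent RVs: Var(aX + bY) = a²Var(X) + b²Var(Y)
Var(X) = 2.25
Var(U) = 0.083333333
Var(Y) = 3²*2.25 + 1²*0.083333333
= 9*2.25 + 1*0.083333333 = 20.333333

20.333333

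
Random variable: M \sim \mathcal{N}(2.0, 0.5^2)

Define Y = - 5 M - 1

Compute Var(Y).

For Y = aM + b: Var(Y) = a² * Var(M)
Var(M) = 0.5^2 = 0.25
Var(Y) = (-5)² * 0.25 = 25 * 0.25 = 6.25

6.25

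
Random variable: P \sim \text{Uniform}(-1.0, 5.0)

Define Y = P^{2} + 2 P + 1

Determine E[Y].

E[Y] = 1*E[P²] + 2*E[P] + 1
E[P] = 2
E[P²] = Var(P) + (E[P])² = 3 + 4 = 7
E[Y] = 1*7 + 2*2 + 1 = 12

12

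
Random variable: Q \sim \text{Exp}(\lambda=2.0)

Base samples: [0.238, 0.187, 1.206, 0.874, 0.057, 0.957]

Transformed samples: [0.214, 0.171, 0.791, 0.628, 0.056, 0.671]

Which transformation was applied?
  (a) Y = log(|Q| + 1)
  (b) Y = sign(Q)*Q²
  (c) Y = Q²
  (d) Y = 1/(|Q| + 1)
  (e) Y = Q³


Checking option (a) Y = log(|Q| + 1):
  Q = 0.238 -> Y = 0.214 ✓
  Q = 0.187 -> Y = 0.171 ✓
  Q = 1.206 -> Y = 0.791 ✓
All samples match this transformation.

(a) log(|Q| + 1)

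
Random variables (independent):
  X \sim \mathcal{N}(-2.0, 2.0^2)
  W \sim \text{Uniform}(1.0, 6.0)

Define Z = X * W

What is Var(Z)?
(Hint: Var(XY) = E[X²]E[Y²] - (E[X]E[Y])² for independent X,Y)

Var(XY) = E[X²]E[Y²] - (E[X]E[Y])²
E[X] = -2, Var(X) = 4
E[W] = 3.5, Var(W) = 2.0833333
E[X²] = 4 + (-2)² = 8
E[W²] = 2.0833333 + 3.5² = 14.333333
Var(Z) = 8*14.333333 - (-2*3.5)²
= 114.66667 - 49 = 65.666667

65.666667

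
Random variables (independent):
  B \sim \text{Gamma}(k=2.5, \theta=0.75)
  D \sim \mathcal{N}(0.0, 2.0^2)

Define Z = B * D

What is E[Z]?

For independent RVs: E[XY] = E[X]*E[Y]
E[B] = 1.875
E[D] = 0
E[Z] = 1.875 * 0 = 0

0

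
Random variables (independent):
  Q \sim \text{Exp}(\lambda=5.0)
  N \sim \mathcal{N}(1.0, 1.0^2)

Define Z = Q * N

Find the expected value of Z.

For independent RVs: E[XY] = E[X]*E[Y]
E[Q] = 0.2
E[N] = 1
E[Z] = 0.2 * 1 = 0.2

0.2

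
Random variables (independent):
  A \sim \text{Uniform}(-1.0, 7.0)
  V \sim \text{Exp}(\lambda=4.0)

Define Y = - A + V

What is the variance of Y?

For independent RVs: Var(aX + bY) = a²Var(X) + b²Var(Y)
Var(A) = 5.3333333
Var(V) = 0.0625
Var(Y) = (-1)²*5.3333333 + 1²*0.0625
= 1*5.3333333 + 1*0.0625 = 5.3958333

5.3958333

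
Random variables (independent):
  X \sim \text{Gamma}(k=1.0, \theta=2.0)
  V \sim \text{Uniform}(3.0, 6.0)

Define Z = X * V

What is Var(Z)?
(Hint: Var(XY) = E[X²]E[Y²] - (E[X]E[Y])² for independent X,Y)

Var(XY) = E[X²]E[Y²] - (E[X]E[Y])²
E[X] = 2, Var(X) = 4
E[V] = 4.5, Var(V) = 0.75
E[X²] = 4 + 2² = 8
E[V²] = 0.75 + 4.5² = 21
Var(Z) = 8*21 - (2*4.5)²
= 168 - 81 = 87

87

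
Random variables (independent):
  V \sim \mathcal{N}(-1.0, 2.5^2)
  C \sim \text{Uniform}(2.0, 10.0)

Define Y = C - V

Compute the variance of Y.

For independent RVs: Var(aX + bY) = a²Var(X) + b²Var(Y)
Var(V) = 6.25
Var(C) = 5.3333333
Var(Y) = (-1)²*6.25 + 1²*5.3333333
= 1*6.25 + 1*5.3333333 = 11.583333

11.583333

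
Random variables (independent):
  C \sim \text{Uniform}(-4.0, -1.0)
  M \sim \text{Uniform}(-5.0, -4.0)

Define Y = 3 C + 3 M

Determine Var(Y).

For independent RVs: Var(aX + bY) = a²Var(X) + b²Var(Y)
Var(C) = 0.75
Var(M) = 0.083333333
Var(Y) = 3²*0.75 + 3²*0.083333333
= 9*0.75 + 9*0.083333333 = 7.5

7.5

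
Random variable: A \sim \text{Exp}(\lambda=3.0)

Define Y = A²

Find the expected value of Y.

E[A²] = Var(A) + (E[A])² = 0.11111111 + 0.11111111 = 0.22222222

0.22222222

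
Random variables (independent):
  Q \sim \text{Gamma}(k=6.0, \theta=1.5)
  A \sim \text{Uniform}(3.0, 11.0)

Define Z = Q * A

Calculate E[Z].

For independent RVs: E[XY] = E[X]*E[Y]
E[Q] = 9
E[A] = 7
E[Z] = 9 * 7 = 63

63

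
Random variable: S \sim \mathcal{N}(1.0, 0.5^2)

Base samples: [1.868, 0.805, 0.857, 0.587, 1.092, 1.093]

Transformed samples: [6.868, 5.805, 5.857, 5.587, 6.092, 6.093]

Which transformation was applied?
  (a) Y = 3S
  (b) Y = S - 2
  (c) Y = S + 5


Checking option (c) Y = S + 5:
  S = 1.868 -> Y = 6.868 ✓
  S = 0.805 -> Y = 5.805 ✓
  S = 0.857 -> Y = 5.857 ✓
All samples match this transformation.

(c) S + 5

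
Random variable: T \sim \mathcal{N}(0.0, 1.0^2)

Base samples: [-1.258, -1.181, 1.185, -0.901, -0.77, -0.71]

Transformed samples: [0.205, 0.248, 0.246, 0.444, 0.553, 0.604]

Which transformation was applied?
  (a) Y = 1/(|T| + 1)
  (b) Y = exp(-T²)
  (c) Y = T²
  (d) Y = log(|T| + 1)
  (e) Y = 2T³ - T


Checking option (b) Y = exp(-T²):
  T = -1.258 -> Y = 0.205 ✓
  T = -1.181 -> Y = 0.248 ✓
  T = 1.185 -> Y = 0.246 ✓
All samples match this transformation.

(b) exp(-T²)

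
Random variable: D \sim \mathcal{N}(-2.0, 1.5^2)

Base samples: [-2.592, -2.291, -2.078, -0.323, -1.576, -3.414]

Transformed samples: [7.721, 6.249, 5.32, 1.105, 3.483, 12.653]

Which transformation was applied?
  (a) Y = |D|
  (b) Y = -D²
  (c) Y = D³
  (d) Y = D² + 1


Checking option (d) Y = D² + 1:
  D = -2.592 -> Y = 7.721 ✓
  D = -2.291 -> Y = 6.249 ✓
  D = -2.078 -> Y = 5.32 ✓
All samples match this transformation.

(d) D² + 1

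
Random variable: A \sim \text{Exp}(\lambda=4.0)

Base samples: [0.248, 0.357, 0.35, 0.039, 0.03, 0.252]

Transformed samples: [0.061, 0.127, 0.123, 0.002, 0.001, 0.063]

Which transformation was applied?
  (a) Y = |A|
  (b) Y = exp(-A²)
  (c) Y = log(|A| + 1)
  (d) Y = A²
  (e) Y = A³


Checking option (d) Y = A²:
  A = 0.248 -> Y = 0.061 ✓
  A = 0.357 -> Y = 0.127 ✓
  A = 0.35 -> Y = 0.123 ✓
All samples match this transformation.

(d) A²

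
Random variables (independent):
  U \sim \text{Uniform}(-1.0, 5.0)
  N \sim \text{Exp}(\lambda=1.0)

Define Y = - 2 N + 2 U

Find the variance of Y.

For independent RVs: Var(aX + bY) = a²Var(X) + b²Var(Y)
Var(U) = 3
Var(N) = 1
Var(Y) = 2²*3 + (-2)²*1
= 4*3 + 4*1 = 16

16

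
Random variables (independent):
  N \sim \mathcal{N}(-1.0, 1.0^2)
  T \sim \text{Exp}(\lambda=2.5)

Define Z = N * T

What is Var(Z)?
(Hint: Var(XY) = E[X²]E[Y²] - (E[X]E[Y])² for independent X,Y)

Var(XY) = E[X²]E[Y²] - (E[X]E[Y])²
E[N] = -1, Var(N) = 1
E[T] = 0.4, Var(T) = 0.16
E[N²] = 1 + (-1)² = 2
E[T²] = 0.16 + 0.4² = 0.32
Var(Z) = 2*0.32 - (-1*0.4)²
= 0.64 - 0.16 = 0.48

0.48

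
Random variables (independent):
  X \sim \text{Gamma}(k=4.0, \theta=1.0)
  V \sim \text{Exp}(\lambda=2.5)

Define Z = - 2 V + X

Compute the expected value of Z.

E[Z] = 1*E[X] - 2*E[V]
E[X] = 4
E[V] = 0.4
E[Z] = 1*4 - 2*0.4 = 3.2

3.2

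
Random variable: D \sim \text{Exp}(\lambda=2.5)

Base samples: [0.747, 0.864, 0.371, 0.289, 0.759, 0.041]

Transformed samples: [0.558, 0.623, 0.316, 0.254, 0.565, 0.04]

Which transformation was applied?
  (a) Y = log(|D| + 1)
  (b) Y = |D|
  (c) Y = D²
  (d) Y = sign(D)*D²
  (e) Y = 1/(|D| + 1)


Checking option (a) Y = log(|D| + 1):
  D = 0.747 -> Y = 0.558 ✓
  D = 0.864 -> Y = 0.623 ✓
  D = 0.371 -> Y = 0.316 ✓
All samples match this transformation.

(a) log(|D| + 1)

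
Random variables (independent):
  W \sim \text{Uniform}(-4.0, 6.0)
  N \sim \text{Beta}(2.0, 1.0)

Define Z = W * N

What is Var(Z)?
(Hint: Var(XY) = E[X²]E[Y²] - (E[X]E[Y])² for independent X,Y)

Var(XY) = E[X²]E[Y²] - (E[X]E[Y])²
E[W] = 1, Var(W) = 8.3333333
E[N] = 0.66666667, Var(N) = 0.055555556
E[W²] = 8.3333333 + 1² = 9.3333333
E[N²] = 0.055555556 + 0.66666667² = 0.5
Var(Z) = 9.3333333*0.5 - (1*0.66666667)²
= 4.6666667 - 0.44444444 = 4.2222222

4.2222222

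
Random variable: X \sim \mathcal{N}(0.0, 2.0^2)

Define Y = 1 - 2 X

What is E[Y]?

For Y = -2X + 1:
E[Y] = -2 * E[X] + 1
E[X] = 0.0 = 0
E[Y] = -2 * 0 + 1 = 1

1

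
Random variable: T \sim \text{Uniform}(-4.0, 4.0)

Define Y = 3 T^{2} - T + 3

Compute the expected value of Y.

E[Y] = 3*E[T²] - 1*E[T] + 3
E[T] = 0
E[T²] = Var(T) + (E[T])² = 5.3333333 + 0 = 5.3333333
E[Y] = 3*5.3333333 - 1*0 + 3 = 19

19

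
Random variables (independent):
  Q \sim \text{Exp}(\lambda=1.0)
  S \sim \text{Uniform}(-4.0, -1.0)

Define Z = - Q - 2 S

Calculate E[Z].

E[Z] = -1*E[Q] - 2*E[S]
E[Q] = 1
E[S] = -2.5
E[Z] = -1*1 - 2*(-2.5) = 4

4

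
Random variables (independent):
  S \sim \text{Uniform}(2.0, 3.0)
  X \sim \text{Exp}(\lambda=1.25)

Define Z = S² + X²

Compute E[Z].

E[Z] = E[S²] + E[X²]
E[S²] = Var(S) + E[S]² = 0.083333333 + 6.25 = 6.3333333
E[X²] = Var(X) + E[X]² = 0.64 + 0.64 = 1.28
E[Z] = 6.3333333 + 1.28 = 7.6133333

7.6133333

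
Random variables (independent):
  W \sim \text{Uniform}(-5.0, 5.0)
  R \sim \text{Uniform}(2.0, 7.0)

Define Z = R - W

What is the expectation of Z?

E[Z] = -1*E[W] + 1*E[R]
E[W] = 0
E[R] = 4.5
E[Z] = -1*0 + 1*4.5 = 4.5

4.5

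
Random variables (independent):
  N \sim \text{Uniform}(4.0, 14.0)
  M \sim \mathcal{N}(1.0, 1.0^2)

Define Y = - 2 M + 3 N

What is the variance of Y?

For independent RVs: Var(aX + bY) = a²Var(X) + b²Var(Y)
Var(N) = 8.3333333
Var(M) = 1
Var(Y) = 3²*8.3333333 + (-2)²*1
= 9*8.3333333 + 4*1 = 79

79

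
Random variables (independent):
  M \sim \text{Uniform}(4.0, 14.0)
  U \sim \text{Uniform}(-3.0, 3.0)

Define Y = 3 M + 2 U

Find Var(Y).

For independent RVs: Var(aX + bY) = a²Var(X) + b²Var(Y)
Var(M) = 8.3333333
Var(U) = 3
Var(Y) = 3²*8.3333333 + 2²*3
= 9*8.3333333 + 4*3 = 87

87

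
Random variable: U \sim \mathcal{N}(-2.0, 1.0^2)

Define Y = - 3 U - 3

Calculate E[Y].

For Y = -3U - 3:
E[Y] = -3 * E[U] - 3
E[U] = -2.0 = -2
E[Y] = -3 * (-2) - 3 = 3

3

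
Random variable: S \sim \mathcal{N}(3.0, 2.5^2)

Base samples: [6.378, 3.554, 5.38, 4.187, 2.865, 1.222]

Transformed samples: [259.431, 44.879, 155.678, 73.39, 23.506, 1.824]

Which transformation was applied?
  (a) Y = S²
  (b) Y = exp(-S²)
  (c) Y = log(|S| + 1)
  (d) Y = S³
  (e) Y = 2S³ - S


Checking option (d) Y = S³:
  S = 6.378 -> Y = 259.431 ✓
  S = 3.554 -> Y = 44.879 ✓
  S = 5.38 -> Y = 155.678 ✓
All samples match this transformation.

(d) S³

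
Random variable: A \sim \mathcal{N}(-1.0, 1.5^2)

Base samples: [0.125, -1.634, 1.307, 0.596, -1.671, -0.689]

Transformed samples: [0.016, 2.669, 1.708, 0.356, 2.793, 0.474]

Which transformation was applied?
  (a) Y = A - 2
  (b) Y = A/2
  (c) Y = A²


Checking option (c) Y = A²:
  A = 0.125 -> Y = 0.016 ✓
  A = -1.634 -> Y = 2.669 ✓
  A = 1.307 -> Y = 1.708 ✓
All samples match this transformation.

(c) A²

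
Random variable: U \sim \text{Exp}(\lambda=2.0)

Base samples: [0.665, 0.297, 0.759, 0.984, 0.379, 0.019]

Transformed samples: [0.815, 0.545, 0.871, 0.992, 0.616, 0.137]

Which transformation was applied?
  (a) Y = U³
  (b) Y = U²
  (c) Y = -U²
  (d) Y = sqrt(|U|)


Checking option (d) Y = sqrt(|U|):
  U = 0.665 -> Y = 0.815 ✓
  U = 0.297 -> Y = 0.545 ✓
  U = 0.759 -> Y = 0.871 ✓
All samples match this transformation.

(d) sqrt(|U|)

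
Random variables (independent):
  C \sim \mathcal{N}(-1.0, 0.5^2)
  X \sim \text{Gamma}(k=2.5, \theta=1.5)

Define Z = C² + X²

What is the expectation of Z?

E[Z] = E[C²] + E[X²]
E[C²] = Var(C) + E[C]² = 0.25 + 1 = 1.25
E[X²] = Var(X) + E[X]² = 5.625 + 14.0625 = 19.6875
E[Z] = 1.25 + 19.6875 = 20.9375

20.9375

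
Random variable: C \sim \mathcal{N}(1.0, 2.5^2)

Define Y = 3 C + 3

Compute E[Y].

For Y = 3C + 3:
E[Y] = 3 * E[C] + 3
E[C] = 1.0 = 1
E[Y] = 3 * 1 + 3 = 6

6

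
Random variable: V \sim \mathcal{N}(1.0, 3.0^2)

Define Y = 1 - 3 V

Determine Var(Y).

For Y = aV + b: Var(Y) = a² * Var(V)
Var(V) = 3.0^2 = 9
Var(Y) = (-3)² * 9 = 9 * 9 = 81

81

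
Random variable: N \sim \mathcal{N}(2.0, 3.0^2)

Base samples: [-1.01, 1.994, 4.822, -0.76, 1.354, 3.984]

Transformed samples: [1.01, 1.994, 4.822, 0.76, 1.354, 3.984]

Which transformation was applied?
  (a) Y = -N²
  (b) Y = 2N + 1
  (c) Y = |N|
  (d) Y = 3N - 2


Checking option (c) Y = |N|:
  N = -1.01 -> Y = 1.01 ✓
  N = 1.994 -> Y = 1.994 ✓
  N = 4.822 -> Y = 4.822 ✓
All samples match this transformation.

(c) |N|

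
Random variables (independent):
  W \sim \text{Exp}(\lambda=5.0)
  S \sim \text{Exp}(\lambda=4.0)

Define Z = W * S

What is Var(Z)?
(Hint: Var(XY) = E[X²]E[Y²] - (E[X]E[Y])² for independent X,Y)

Var(XY) = E[X²]E[Y²] - (E[X]E[Y])²
E[W] = 0.2, Var(W) = 0.04
E[S] = 0.25, Var(S) = 0.0625
E[W²] = 0.04 + 0.2² = 0.08
E[S²] = 0.0625 + 0.25² = 0.125
Var(Z) = 0.08*0.125 - (0.2*0.25)²
= 0.01 - 0.0025 = 0.0075

0.0075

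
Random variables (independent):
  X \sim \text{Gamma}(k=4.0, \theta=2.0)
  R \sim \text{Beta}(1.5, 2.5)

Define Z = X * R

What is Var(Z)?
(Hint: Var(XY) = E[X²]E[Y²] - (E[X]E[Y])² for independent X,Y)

Var(XY) = E[X²]E[Y²] - (E[X]E[Y])²
E[X] = 8, Var(X) = 16
E[R] = 0.375, Var(R) = 0.046875
E[X²] = 16 + 8² = 80
E[R²] = 0.046875 + 0.375² = 0.1875
Var(Z) = 80*0.1875 - (8*0.375)²
= 15 - 9 = 6

6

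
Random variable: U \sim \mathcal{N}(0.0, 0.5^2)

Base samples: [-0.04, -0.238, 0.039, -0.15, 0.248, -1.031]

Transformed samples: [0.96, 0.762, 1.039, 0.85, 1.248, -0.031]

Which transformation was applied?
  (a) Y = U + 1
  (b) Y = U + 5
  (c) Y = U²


Checking option (a) Y = U + 1:
  U = -0.04 -> Y = 0.96 ✓
  U = -0.238 -> Y = 0.762 ✓
  U = 0.039 -> Y = 1.039 ✓
All samples match this transformation.

(a) U + 1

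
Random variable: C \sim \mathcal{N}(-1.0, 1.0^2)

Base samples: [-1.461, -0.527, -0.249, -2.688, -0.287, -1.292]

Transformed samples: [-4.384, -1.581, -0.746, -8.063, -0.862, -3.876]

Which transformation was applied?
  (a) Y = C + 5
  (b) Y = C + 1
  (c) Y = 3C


Checking option (c) Y = 3C:
  C = -1.461 -> Y = -4.384 ✓
  C = -0.527 -> Y = -1.581 ✓
  C = -0.249 -> Y = -0.746 ✓
All samples match this transformation.

(c) 3C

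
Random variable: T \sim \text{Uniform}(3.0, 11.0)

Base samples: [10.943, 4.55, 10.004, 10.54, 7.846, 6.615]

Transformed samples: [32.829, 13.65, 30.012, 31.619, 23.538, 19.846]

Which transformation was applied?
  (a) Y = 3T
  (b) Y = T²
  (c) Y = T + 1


Checking option (a) Y = 3T:
  T = 10.943 -> Y = 32.829 ✓
  T = 4.55 -> Y = 13.65 ✓
  T = 10.004 -> Y = 30.012 ✓
All samples match this transformation.

(a) 3T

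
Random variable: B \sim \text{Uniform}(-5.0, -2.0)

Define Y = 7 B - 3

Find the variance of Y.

For Y = aB + b: Var(Y) = a² * Var(B)
Var(B) = (-2 + 5)^2/12 = 0.75
Var(Y) = 7² * 0.75 = 49 * 0.75 = 36.75

36.75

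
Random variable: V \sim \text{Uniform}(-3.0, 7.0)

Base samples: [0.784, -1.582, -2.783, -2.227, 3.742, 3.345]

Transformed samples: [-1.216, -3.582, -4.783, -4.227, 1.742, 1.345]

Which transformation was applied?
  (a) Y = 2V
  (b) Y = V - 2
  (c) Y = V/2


Checking option (b) Y = V - 2:
  V = 0.784 -> Y = -1.216 ✓
  V = -1.582 -> Y = -3.582 ✓
  V = -2.783 -> Y = -4.783 ✓
All samples match this transformation.

(b) V - 2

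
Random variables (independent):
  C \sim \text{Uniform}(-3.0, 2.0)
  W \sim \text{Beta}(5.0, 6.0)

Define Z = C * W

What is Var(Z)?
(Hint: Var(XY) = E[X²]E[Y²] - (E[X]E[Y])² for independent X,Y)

Var(XY) = E[X²]E[Y²] - (E[X]E[Y])²
E[C] = -0.5, Var(C) = 2.0833333
E[W] = 0.45454545, Var(W) = 0.020661157
E[C²] = 2.0833333 + (-0.5)² = 2.3333333
E[W²] = 0.020661157 + 0.45454545² = 0.22727273
Var(Z) = 2.3333333*0.22727273 - (-0.5*0.45454545)²
= 0.53030303 - 0.051652893 = 0.47865014

0.47865014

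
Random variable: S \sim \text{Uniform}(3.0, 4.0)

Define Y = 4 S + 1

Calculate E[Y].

For Y = 4S + 1:
E[Y] = 4 * E[S] + 1
E[S] = (3 + 4)/2 = 3.5
E[Y] = 4 * 3.5 + 1 = 15

15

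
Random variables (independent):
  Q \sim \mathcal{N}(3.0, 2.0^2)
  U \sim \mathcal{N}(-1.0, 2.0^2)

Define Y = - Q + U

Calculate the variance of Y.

For independent RVs: Var(aX + bY) = a²Var(X) + b²Var(Y)
Var(Q) = 4
Var(U) = 4
Var(Y) = (-1)²*4 + 1²*4
= 1*4 + 1*4 = 8

8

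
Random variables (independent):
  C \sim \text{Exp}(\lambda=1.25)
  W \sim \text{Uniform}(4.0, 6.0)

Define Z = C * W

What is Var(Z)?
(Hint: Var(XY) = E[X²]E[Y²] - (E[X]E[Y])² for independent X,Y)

Var(XY) = E[X²]E[Y²] - (E[X]E[Y])²
E[C] = 0.8, Var(C) = 0.64
E[W] = 5, Var(W) = 0.33333333
E[C²] = 0.64 + 0.8² = 1.28
E[W²] = 0.33333333 + 5² = 25.333333
Var(Z) = 1.28*25.333333 - (0.8*5)²
= 32.426667 - 16 = 16.426667

16.426667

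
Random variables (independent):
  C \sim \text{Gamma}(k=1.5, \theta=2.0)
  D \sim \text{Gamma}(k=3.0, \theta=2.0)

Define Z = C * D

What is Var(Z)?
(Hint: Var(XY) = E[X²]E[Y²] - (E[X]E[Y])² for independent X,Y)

Var(XY) = E[X²]E[Y²] - (E[X]E[Y])²
E[C] = 3, Var(C) = 6
E[D] = 6, Var(D) = 12
E[C²] = 6 + 3² = 15
E[D²] = 12 + 6² = 48
Var(Z) = 15*48 - (3*6)²
= 720 - 324 = 396

396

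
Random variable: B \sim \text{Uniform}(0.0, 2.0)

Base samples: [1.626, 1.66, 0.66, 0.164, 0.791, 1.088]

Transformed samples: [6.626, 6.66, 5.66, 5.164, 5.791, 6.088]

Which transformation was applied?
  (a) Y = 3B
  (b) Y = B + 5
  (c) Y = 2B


Checking option (b) Y = B + 5:
  B = 1.626 -> Y = 6.626 ✓
  B = 1.66 -> Y = 6.66 ✓
  B = 0.66 -> Y = 5.66 ✓
All samples match this transformation.

(b) B + 5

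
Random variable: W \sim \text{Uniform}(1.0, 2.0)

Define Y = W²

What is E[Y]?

E[W²] = Var(W) + (E[W])² = 0.083333333 + 2.25 = 2.3333333

2.3333333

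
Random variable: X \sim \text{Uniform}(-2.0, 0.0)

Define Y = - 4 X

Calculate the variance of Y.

For Y = aX + b: Var(Y) = a² * Var(X)
Var(X) = (0 + 2)^2/12 = 0.33333333
Var(Y) = (-4)² * 0.33333333 = 16 * 0.33333333 = 5.3333333

5.3333333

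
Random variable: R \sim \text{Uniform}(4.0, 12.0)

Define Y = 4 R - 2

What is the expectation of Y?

For Y = 4R - 2:
E[Y] = 4 * E[R] - 2
E[R] = (4 + 12)/2 = 8
E[Y] = 4 * 8 - 2 = 30

30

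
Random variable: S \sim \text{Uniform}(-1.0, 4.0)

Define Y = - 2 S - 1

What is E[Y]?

For Y = -2S - 1:
E[Y] = -2 * E[S] - 1
E[S] = (-1 + 4)/2 = 1.5
E[Y] = -2 * 1.5 - 1 = -4

-4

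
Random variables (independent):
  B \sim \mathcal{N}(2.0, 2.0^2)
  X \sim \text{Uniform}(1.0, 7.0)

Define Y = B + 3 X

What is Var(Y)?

For independent RVs: Var(aX + bY) = a²Var(X) + b²Var(Y)
Var(B) = 4
Var(X) = 3
Var(Y) = 1²*4 + 3²*3
= 1*4 + 9*3 = 31

31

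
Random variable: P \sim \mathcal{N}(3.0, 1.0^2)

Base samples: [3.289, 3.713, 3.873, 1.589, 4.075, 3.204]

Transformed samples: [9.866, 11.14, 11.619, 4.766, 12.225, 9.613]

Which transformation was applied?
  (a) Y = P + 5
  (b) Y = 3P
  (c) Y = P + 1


Checking option (b) Y = 3P:
  P = 3.289 -> Y = 9.866 ✓
  P = 3.713 -> Y = 11.14 ✓
  P = 3.873 -> Y = 11.619 ✓
All samples match this transformation.

(b) 3P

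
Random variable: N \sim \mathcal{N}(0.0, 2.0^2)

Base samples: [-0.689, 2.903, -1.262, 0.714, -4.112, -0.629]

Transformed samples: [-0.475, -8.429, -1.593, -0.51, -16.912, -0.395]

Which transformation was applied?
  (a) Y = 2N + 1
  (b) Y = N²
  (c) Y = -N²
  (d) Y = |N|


Checking option (c) Y = -N²:
  N = -0.689 -> Y = -0.475 ✓
  N = 2.903 -> Y = -8.429 ✓
  N = -1.262 -> Y = -1.593 ✓
All samples match this transformation.

(c) -N²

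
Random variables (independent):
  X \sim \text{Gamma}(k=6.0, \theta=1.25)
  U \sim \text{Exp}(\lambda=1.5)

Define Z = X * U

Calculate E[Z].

For independent RVs: E[XY] = E[X]*E[Y]
E[X] = 7.5
E[U] = 0.66666667
E[Z] = 7.5 * 0.66666667 = 5

5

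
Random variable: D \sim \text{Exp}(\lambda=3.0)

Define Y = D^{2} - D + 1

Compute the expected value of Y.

E[Y] = 1*E[D²] - 1*E[D] + 1
E[D] = 0.33333333
E[D²] = Var(D) + (E[D])² = 0.11111111 + 0.11111111 = 0.22222222
E[Y] = 1*0.22222222 - 1*0.33333333 + 1 = 0.88888889

0.88888889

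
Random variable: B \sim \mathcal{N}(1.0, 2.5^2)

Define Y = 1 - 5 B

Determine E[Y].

For Y = -5B + 1:
E[Y] = -5 * E[B] + 1
E[B] = 1.0 = 1
E[Y] = -5 * 1 + 1 = -4

-4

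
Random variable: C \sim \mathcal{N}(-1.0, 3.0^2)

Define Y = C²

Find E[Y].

E[C²] = Var(C) + (E[C])² = 9 + 1 = 10

10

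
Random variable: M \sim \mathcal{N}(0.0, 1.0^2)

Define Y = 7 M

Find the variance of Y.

For Y = aM + b: Var(Y) = a² * Var(M)
Var(M) = 1.0^2 = 1
Var(Y) = 7² * 1 = 49 * 1 = 49

49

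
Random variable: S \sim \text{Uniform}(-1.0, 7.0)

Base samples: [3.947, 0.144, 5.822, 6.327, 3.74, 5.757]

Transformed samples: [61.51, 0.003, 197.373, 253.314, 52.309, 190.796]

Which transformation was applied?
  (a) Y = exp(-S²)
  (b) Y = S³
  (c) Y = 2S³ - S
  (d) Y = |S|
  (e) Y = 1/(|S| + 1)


Checking option (b) Y = S³:
  S = 3.947 -> Y = 61.51 ✓
  S = 0.144 -> Y = 0.003 ✓
  S = 5.822 -> Y = 197.373 ✓
All samples match this transformation.

(b) S³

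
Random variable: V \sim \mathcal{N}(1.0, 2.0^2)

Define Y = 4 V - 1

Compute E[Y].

For Y = 4V - 1:
E[Y] = 4 * E[V] - 1
E[V] = 1.0 = 1
E[Y] = 4 * 1 - 1 = 3

3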